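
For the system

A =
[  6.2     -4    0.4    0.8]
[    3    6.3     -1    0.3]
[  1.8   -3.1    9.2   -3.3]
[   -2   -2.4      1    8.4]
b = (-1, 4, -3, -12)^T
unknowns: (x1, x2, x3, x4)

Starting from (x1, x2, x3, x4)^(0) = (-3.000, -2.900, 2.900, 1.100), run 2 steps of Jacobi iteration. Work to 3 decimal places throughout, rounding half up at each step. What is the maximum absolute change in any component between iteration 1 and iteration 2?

Iteration 1:
  x1 = (-1 - (-4)·-2.900 - (0.4)·2.900 - (0.8)·1.100) / (6.2) = -2.361
  x2 = (4 - (3)·-3.000 - (-1)·2.900 - (0.3)·1.100) / (6.3) = 2.471
  x3 = (-3 - (1.8)·-3.000 - (-3.1)·-2.900 - (-3.3)·1.100) / (9.2) = -0.322
  x4 = (-12 - (-2)·-3.000 - (-2.4)·-2.900 - (1)·2.900) / (8.4) = -3.317
Iteration 2:
  x1 = (-1 - (-4)·2.471 - (0.4)·-0.322 - (0.8)·-3.317) / (6.2) = 1.882
  x2 = (4 - (3)·-2.361 - (-1)·-0.322 - (0.3)·-3.317) / (6.3) = 1.866
  x3 = (-3 - (1.8)·-2.361 - (-3.1)·2.471 - (-3.3)·-3.317) / (9.2) = -0.221
  x4 = (-12 - (-2)·-2.361 - (-2.4)·2.471 - (1)·-0.322) / (8.4) = -1.246
Change: (4.243, -0.605, 0.101, 2.071) → max |·| = 4.243

4.243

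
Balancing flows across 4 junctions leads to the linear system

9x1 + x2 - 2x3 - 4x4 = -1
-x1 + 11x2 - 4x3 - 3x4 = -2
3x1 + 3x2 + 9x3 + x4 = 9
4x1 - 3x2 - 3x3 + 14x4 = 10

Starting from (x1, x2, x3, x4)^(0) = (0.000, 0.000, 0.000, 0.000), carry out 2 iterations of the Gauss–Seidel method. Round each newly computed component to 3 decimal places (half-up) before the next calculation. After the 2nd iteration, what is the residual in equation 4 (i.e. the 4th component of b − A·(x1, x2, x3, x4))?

Iteration 1:
  x1 = (-1 - (1)·0.000 - (-2)·0.000 - (-4)·0.000) / (9) = -0.111
  x2 = (-2 - (-1)·-0.111 - (-4)·0.000 - (-3)·0.000) / (11) = -0.192
  x3 = (9 - (3)·-0.111 - (3)·-0.192 - (1)·0.000) / (9) = 1.101
  x4 = (10 - (4)·-0.111 - (-3)·-0.192 - (-3)·1.101) / (14) = 0.941
Iteration 2:
  x1 = (-1 - (1)·-0.192 - (-2)·1.101 - (-4)·0.941) / (9) = 0.573
  x2 = (-2 - (-1)·0.573 - (-4)·1.101 - (-3)·0.941) / (11) = 0.527
  x3 = (9 - (3)·0.573 - (3)·0.527 - (1)·0.941) / (9) = 0.529
  x4 = (10 - (4)·0.573 - (-3)·0.527 - (-3)·0.529) / (14) = 0.777
Residual b − A·x = (-2.518, -2.777, 0.162, -0.002)

-0.002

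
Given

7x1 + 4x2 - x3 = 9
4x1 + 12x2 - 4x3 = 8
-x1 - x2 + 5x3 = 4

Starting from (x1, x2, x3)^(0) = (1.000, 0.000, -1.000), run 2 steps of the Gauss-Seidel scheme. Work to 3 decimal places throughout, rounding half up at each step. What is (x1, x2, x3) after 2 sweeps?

(1.459, 0.520, 1.196)

Iteration 1:
  x1 = (9 - (4)·0.000 - (-1)·-1.000) / (7) = 1.143
  x2 = (8 - (4)·1.143 - (-4)·-1.000) / (12) = -0.048
  x3 = (4 - (-1)·1.143 - (-1)·-0.048) / (5) = 1.019
Iteration 2:
  x1 = (9 - (4)·-0.048 - (-1)·1.019) / (7) = 1.459
  x2 = (8 - (4)·1.459 - (-4)·1.019) / (12) = 0.520
  x3 = (4 - (-1)·1.459 - (-1)·0.520) / (5) = 1.196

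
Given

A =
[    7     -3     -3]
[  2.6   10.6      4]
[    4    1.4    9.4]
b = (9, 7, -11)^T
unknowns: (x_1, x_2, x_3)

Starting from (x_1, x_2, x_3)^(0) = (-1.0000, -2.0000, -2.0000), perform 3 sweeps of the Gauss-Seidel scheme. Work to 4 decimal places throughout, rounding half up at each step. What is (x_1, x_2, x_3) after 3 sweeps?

(0.8070, 1.1749, -1.6886)

Iteration 1:
  x_1 = (9 - (-3)·-2.0000 - (-3)·-2.0000) / (7) = -0.4286
  x_2 = (7 - (2.6)·-0.4286 - (4)·-2.0000) / (10.6) = 1.5202
  x_3 = (-11 - (4)·-0.4286 - (1.4)·1.5202) / (9.4) = -1.2142
Iteration 2:
  x_1 = (9 - (-3)·1.5202 - (-3)·-1.2142) / (7) = 1.4169
  x_2 = (7 - (2.6)·1.4169 - (4)·-1.2142) / (10.6) = 0.7710
  x_3 = (-11 - (4)·1.4169 - (1.4)·0.7710) / (9.4) = -1.8880
Iteration 3:
  x_1 = (9 - (-3)·0.7710 - (-3)·-1.8880) / (7) = 0.8070
  x_2 = (7 - (2.6)·0.8070 - (4)·-1.8880) / (10.6) = 1.1749
  x_3 = (-11 - (4)·0.8070 - (1.4)·1.1749) / (9.4) = -1.6886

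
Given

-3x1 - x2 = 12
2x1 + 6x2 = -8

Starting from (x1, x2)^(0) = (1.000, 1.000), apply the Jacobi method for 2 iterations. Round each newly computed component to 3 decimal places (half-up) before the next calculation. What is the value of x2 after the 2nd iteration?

Iteration 1:
  x1 = (12 - (-1)·1.000) / (-3) = -4.333
  x2 = (-8 - (2)·1.000) / (6) = -1.667
Iteration 2:
  x1 = (12 - (-1)·-1.667) / (-3) = -3.444
  x2 = (-8 - (2)·-4.333) / (6) = 0.111

0.111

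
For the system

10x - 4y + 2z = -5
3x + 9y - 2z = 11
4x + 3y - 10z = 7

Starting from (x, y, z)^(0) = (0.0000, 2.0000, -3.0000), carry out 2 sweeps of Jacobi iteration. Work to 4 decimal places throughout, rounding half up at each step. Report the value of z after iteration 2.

Iteration 1:
  x = (-5 - (-4)·2.0000 - (2)·-3.0000) / (10) = 0.9000
  y = (11 - (3)·0.0000 - (-2)·-3.0000) / (9) = 0.5556
  z = (7 - (4)·0.0000 - (3)·2.0000) / (-10) = -0.1000
Iteration 2:
  x = (-5 - (-4)·0.5556 - (2)·-0.1000) / (10) = -0.2578
  y = (11 - (3)·0.9000 - (-2)·-0.1000) / (9) = 0.9000
  z = (7 - (4)·0.9000 - (3)·0.5556) / (-10) = -0.1733

-0.1733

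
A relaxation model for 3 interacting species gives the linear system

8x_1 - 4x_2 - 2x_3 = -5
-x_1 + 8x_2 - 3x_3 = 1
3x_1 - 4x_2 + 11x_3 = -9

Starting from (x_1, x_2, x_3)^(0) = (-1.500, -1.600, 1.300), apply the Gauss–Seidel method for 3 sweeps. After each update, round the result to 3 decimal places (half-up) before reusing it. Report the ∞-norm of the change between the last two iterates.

0.361

Iteration 1:
  x_1 = (-5 - (-4)·-1.600 - (-2)·1.300) / (8) = -1.100
  x_2 = (1 - (-1)·-1.100 - (-3)·1.300) / (8) = 0.475
  x_3 = (-9 - (3)·-1.100 - (-4)·0.475) / (11) = -0.345
Iteration 2:
  x_1 = (-5 - (-4)·0.475 - (-2)·-0.345) / (8) = -0.474
  x_2 = (1 - (-1)·-0.474 - (-3)·-0.345) / (8) = -0.064
  x_3 = (-9 - (3)·-0.474 - (-4)·-0.064) / (11) = -0.712
Iteration 3:
  x_1 = (-5 - (-4)·-0.064 - (-2)·-0.712) / (8) = -0.835
  x_2 = (1 - (-1)·-0.835 - (-3)·-0.712) / (8) = -0.246
  x_3 = (-9 - (3)·-0.835 - (-4)·-0.246) / (11) = -0.680
Change: (-0.361, -0.182, 0.032) → max |·| = 0.361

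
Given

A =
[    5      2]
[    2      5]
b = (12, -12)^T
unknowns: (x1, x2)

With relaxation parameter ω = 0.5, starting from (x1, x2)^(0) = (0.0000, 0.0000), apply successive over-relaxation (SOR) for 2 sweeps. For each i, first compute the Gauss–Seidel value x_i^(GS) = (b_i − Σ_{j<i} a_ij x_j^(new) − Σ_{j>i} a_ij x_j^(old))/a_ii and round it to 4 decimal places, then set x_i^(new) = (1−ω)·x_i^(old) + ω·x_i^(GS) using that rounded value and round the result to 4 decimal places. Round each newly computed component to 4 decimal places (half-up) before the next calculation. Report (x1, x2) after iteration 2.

(2.0880, -2.3376)

Iteration 1:
  x1: GS value = (12 - (2)·0.0000) / (5) = 2.4000;  x1 ← (1−ω)·0.0000 + ω·2.4000 = 1.2000
  x2: GS value = (-12 - (2)·1.2000) / (5) = -2.8800;  x2 ← (1−ω)·0.0000 + ω·-2.8800 = -1.4400
Iteration 2:
  x1: GS value = (12 - (2)·-1.4400) / (5) = 2.9760;  x1 ← (1−ω)·1.2000 + ω·2.9760 = 2.0880
  x2: GS value = (-12 - (2)·2.0880) / (5) = -3.2352;  x2 ← (1−ω)·-1.4400 + ω·-3.2352 = -2.3376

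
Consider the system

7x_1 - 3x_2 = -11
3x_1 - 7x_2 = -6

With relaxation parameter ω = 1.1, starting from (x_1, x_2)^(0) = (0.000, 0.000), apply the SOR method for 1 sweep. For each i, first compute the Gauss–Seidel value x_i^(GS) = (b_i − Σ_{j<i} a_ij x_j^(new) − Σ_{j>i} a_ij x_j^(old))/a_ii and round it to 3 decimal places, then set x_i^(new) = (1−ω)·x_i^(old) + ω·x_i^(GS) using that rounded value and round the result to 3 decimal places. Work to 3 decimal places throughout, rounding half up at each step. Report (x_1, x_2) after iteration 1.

Iteration 1:
  x_1: GS value = (-11 - (-3)·0.000) / (7) = -1.571;  x_1 ← (1−ω)·0.000 + ω·-1.571 = -1.728
  x_2: GS value = (-6 - (3)·-1.728) / (-7) = 0.117;  x_2 ← (1−ω)·0.000 + ω·0.117 = 0.129

(-1.728, 0.129)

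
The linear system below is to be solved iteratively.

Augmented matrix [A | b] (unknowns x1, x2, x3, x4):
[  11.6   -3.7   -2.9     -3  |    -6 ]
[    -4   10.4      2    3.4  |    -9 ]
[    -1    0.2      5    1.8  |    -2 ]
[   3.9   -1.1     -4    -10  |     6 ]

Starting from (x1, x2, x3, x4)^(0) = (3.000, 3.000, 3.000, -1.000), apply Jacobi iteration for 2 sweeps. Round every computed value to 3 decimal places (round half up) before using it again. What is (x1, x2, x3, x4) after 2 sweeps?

Iteration 1:
  x1 = (-6 - (-3.7)·3.000 - (-2.9)·3.000 - (-3)·-1.000) / (11.6) = 0.931
  x2 = (-9 - (-4)·3.000 - (2)·3.000 - (3.4)·-1.000) / (10.4) = 0.038
  x3 = (-2 - (-1)·3.000 - (0.2)·3.000 - (1.8)·-1.000) / (5) = 0.440
  x4 = (6 - (3.9)·3.000 - (-1.1)·3.000 - (-4)·3.000) / (-10) = -0.960
Iteration 2:
  x1 = (-6 - (-3.7)·0.038 - (-2.9)·0.440 - (-3)·-0.960) / (11.6) = -0.643
  x2 = (-9 - (-4)·0.931 - (2)·0.440 - (3.4)·-0.960) / (10.4) = -0.278
  x3 = (-2 - (-1)·0.931 - (0.2)·0.038 - (1.8)·-0.960) / (5) = 0.130
  x4 = (6 - (3.9)·0.931 - (-1.1)·0.038 - (-4)·0.440) / (-10) = -0.417

(-0.643, -0.278, 0.130, -0.417)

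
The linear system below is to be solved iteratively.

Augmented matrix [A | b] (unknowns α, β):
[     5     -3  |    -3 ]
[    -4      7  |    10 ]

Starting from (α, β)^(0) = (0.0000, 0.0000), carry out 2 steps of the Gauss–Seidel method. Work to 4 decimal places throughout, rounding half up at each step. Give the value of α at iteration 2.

Iteration 1:
  α = (-3 - (-3)·0.0000) / (5) = -0.6000
  β = (10 - (-4)·-0.6000) / (7) = 1.0857
Iteration 2:
  α = (-3 - (-3)·1.0857) / (5) = 0.0514
  β = (10 - (-4)·0.0514) / (7) = 1.4579

0.0514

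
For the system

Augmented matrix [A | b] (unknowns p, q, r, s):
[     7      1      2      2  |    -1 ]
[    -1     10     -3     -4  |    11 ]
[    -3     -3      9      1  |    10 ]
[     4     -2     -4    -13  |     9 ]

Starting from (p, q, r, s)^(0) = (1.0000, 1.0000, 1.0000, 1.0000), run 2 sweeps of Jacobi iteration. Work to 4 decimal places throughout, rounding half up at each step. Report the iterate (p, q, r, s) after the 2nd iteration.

Iteration 1:
  p = (-1 - (1)·1.0000 - (2)·1.0000 - (2)·1.0000) / (7) = -0.8571
  q = (11 - (-1)·1.0000 - (-3)·1.0000 - (-4)·1.0000) / (10) = 1.9000
  r = (10 - (-3)·1.0000 - (-3)·1.0000 - (1)·1.0000) / (9) = 1.6667
  s = (9 - (4)·1.0000 - (-2)·1.0000 - (-4)·1.0000) / (-13) = -0.8462
Iteration 2:
  p = (-1 - (1)·1.9000 - (2)·1.6667 - (2)·-0.8462) / (7) = -0.6487
  q = (11 - (-1)·-0.8571 - (-3)·1.6667 - (-4)·-0.8462) / (10) = 1.1758
  r = (10 - (-3)·-0.8571 - (-3)·1.9000 - (1)·-0.8462) / (9) = 1.5528
  s = (9 - (4)·-0.8571 - (-2)·1.9000 - (-4)·1.6667) / (-13) = -1.7612

(-0.6487, 1.1758, 1.5528, -1.7612)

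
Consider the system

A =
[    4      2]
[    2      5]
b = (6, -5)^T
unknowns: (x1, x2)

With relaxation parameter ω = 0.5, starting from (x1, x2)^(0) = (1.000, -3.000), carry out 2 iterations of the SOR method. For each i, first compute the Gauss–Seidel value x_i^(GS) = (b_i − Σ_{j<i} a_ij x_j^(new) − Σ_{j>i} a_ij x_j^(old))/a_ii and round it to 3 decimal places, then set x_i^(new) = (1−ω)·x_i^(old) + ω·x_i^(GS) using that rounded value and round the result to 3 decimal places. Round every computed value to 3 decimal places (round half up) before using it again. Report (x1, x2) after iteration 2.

(2.350, -2.170)

Iteration 1:
  x1: GS value = (6 - (2)·-3.000) / (4) = 3.000;  x1 ← (1−ω)·1.000 + ω·3.000 = 2.000
  x2: GS value = (-5 - (2)·2.000) / (5) = -1.800;  x2 ← (1−ω)·-3.000 + ω·-1.800 = -2.400
Iteration 2:
  x1: GS value = (6 - (2)·-2.400) / (4) = 2.700;  x1 ← (1−ω)·2.000 + ω·2.700 = 2.350
  x2: GS value = (-5 - (2)·2.350) / (5) = -1.940;  x2 ← (1−ω)·-2.400 + ω·-1.940 = -2.170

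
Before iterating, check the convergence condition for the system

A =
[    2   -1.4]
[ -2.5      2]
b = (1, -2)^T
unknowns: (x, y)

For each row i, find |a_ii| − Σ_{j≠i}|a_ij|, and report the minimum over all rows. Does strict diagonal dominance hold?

-0.5

row 1: |2| − (1.4) = 0.6
row 2: |2| − (2.5) = -0.5
minimum over rows = -0.5 → not strictly diagonally dominant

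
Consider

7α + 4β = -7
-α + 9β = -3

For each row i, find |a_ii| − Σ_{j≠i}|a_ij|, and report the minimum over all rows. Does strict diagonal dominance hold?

row 1: |7| − (4) = 3
row 2: |9| − (1) = 8
minimum over rows = 3 → strictly diagonally dominant (convergence guaranteed)

3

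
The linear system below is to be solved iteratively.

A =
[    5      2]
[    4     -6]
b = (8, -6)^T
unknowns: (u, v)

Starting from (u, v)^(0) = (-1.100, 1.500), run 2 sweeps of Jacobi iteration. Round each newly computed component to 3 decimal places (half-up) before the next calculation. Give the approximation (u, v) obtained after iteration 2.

(1.493, 1.667)

Iteration 1:
  u = (8 - (2)·1.500) / (5) = 1.000
  v = (-6 - (4)·-1.100) / (-6) = 0.267
Iteration 2:
  u = (8 - (2)·0.267) / (5) = 1.493
  v = (-6 - (4)·1.000) / (-6) = 1.667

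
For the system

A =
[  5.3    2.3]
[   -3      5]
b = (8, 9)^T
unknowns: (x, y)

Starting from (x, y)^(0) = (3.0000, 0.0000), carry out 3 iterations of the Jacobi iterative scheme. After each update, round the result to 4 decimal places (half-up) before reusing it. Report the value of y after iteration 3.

Iteration 1:
  x = (8 - (2.3)·0.0000) / (5.3) = 1.5094
  y = (9 - (-3)·3.0000) / (5) = 3.6000
Iteration 2:
  x = (8 - (2.3)·3.6000) / (5.3) = -0.0528
  y = (9 - (-3)·1.5094) / (5) = 2.7056
Iteration 3:
  x = (8 - (2.3)·2.7056) / (5.3) = 0.3353
  y = (9 - (-3)·-0.0528) / (5) = 1.7683

1.7683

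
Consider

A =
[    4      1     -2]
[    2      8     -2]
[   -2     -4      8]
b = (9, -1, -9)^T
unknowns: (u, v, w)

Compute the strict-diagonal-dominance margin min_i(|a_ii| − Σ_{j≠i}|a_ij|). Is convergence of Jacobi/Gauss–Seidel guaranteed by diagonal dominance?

1

row 1: |4| − (1+2) = 1
row 2: |8| − (2+2) = 4
row 3: |8| − (2+4) = 2
minimum over rows = 1 → strictly diagonally dominant (convergence guaranteed)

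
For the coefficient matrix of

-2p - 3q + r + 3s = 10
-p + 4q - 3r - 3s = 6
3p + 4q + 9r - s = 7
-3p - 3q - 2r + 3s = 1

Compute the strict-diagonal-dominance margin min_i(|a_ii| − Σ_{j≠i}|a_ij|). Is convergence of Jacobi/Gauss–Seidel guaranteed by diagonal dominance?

-5

row 1: |-2| − (3+1+3) = -5
row 2: |4| − (1+3+3) = -3
row 3: |9| − (3+4+1) = 1
row 4: |3| − (3+3+2) = -5
minimum over rows = -5 → not strictly diagonally dominant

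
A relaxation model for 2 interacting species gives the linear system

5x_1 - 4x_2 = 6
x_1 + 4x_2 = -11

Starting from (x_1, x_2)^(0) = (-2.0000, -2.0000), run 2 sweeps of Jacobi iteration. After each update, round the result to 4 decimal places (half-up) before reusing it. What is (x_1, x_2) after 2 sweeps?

Iteration 1:
  x_1 = (6 - (-4)·-2.0000) / (5) = -0.4000
  x_2 = (-11 - (1)·-2.0000) / (4) = -2.2500
Iteration 2:
  x_1 = (6 - (-4)·-2.2500) / (5) = -0.6000
  x_2 = (-11 - (1)·-0.4000) / (4) = -2.6500

(-0.6000, -2.6500)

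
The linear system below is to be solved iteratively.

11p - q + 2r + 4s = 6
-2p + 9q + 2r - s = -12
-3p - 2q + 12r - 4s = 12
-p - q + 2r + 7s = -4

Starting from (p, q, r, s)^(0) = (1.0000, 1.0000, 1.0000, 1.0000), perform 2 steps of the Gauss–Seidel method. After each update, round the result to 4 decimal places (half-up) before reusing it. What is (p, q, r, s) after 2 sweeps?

Iteration 1:
  p = (6 - (-1)·1.0000 - (2)·1.0000 - (4)·1.0000) / (11) = 0.0909
  q = (-12 - (-2)·0.0909 - (2)·1.0000 - (-1)·1.0000) / (9) = -1.4242
  r = (12 - (-3)·0.0909 - (-2)·-1.4242 - (-4)·1.0000) / (12) = 1.1187
  s = (-4 - (-1)·0.0909 - (-1)·-1.4242 - (2)·1.1187) / (7) = -1.0815
Iteration 2:
  p = (6 - (-1)·-1.4242 - (2)·1.1187 - (4)·-1.0815) / (11) = 0.6059
  q = (-12 - (-2)·0.6059 - (2)·1.1187 - (-1)·-1.0815) / (9) = -1.5675
  r = (12 - (-3)·0.6059 - (-2)·-1.5675 - (-4)·-1.0815) / (12) = 0.5297
  s = (-4 - (-1)·0.6059 - (-1)·-1.5675 - (2)·0.5297) / (7) = -0.8601

(0.6059, -1.5675, 0.5297, -0.8601)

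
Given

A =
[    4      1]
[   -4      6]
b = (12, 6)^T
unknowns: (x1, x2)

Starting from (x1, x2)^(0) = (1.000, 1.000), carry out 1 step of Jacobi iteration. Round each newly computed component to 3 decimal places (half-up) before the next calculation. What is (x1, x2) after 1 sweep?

Iteration 1:
  x1 = (12 - (1)·1.000) / (4) = 2.750
  x2 = (6 - (-4)·1.000) / (6) = 1.667

(2.750, 1.667)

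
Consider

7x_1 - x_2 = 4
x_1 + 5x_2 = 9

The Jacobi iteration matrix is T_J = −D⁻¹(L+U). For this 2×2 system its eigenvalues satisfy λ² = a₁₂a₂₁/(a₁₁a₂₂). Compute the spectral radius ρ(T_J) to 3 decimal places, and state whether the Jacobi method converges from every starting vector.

0.169

a₁₂a₂₁/(a₁₁a₂₂) = (-1)·(1) / ((7)·(5)) = -0.028571
ρ = √|-0.028571| = √0.028571 = 0.169
ρ < 1, so Jacobi converges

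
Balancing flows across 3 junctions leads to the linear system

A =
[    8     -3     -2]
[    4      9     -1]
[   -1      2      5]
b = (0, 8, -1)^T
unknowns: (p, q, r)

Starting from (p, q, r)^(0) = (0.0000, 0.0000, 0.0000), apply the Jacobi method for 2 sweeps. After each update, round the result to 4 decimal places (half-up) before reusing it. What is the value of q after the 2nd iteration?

Iteration 1:
  p = (0 - (-3)·0.0000 - (-2)·0.0000) / (8) = 0.0000
  q = (8 - (4)·0.0000 - (-1)·0.0000) / (9) = 0.8889
  r = (-1 - (-1)·0.0000 - (2)·0.0000) / (5) = -0.2000
Iteration 2:
  p = (0 - (-3)·0.8889 - (-2)·-0.2000) / (8) = 0.2833
  q = (8 - (4)·0.0000 - (-1)·-0.2000) / (9) = 0.8667
  r = (-1 - (-1)·0.0000 - (2)·0.8889) / (5) = -0.5556

0.8667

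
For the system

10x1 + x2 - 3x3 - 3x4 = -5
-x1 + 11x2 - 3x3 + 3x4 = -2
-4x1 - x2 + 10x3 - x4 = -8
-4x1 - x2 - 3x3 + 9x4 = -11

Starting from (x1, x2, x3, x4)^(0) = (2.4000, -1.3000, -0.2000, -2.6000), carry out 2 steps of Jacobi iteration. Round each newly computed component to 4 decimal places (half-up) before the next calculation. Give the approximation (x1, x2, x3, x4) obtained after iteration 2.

Iteration 1:
  x1 = (-5 - (1)·-1.3000 - (-3)·-0.2000 - (-3)·-2.6000) / (10) = -1.2100
  x2 = (-2 - (-1)·2.4000 - (-3)·-0.2000 - (3)·-2.6000) / (11) = 0.6909
  x3 = (-8 - (-4)·2.4000 - (-1)·-1.3000 - (-1)·-2.6000) / (10) = -0.2300
  x4 = (-11 - (-4)·2.4000 - (-1)·-1.3000 - (-3)·-0.2000) / (9) = -0.3667
Iteration 2:
  x1 = (-5 - (1)·0.6909 - (-3)·-0.2300 - (-3)·-0.3667) / (10) = -0.7481
  x2 = (-2 - (-1)·-1.2100 - (-3)·-0.2300 - (3)·-0.3667) / (11) = -0.2545
  x3 = (-8 - (-4)·-1.2100 - (-1)·0.6909 - (-1)·-0.3667) / (10) = -1.2516
  x4 = (-11 - (-4)·-1.2100 - (-1)·0.6909 - (-3)·-0.2300) / (9) = -1.7599

(-0.7481, -0.2545, -1.2516, -1.7599)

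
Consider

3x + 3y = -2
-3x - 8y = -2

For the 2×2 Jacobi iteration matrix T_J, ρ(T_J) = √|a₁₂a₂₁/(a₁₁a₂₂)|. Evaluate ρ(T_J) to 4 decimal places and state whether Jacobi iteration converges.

0.6124

a₁₂a₂₁/(a₁₁a₂₂) = (3)·(-3) / ((3)·(-8)) = 0.375000
ρ = √|0.375000| = √0.375000 = 0.6124
ρ < 1, so Jacobi converges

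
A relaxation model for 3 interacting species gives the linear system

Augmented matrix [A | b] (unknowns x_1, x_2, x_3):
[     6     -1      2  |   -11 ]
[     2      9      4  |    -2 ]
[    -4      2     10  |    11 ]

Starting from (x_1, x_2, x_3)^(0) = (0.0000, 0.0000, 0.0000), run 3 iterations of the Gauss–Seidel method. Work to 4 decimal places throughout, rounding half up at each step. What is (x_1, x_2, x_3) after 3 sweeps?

(-1.9319, 0.0632, 0.3146)

Iteration 1:
  x_1 = (-11 - (-1)·0.0000 - (2)·0.0000) / (6) = -1.8333
  x_2 = (-2 - (2)·-1.8333 - (4)·0.0000) / (9) = 0.1852
  x_3 = (11 - (-4)·-1.8333 - (2)·0.1852) / (10) = 0.3296
Iteration 2:
  x_1 = (-11 - (-1)·0.1852 - (2)·0.3296) / (6) = -1.9123
  x_2 = (-2 - (2)·-1.9123 - (4)·0.3296) / (9) = 0.0562
  x_3 = (11 - (-4)·-1.9123 - (2)·0.0562) / (10) = 0.3238
Iteration 3:
  x_1 = (-11 - (-1)·0.0562 - (2)·0.3238) / (6) = -1.9319
  x_2 = (-2 - (2)·-1.9319 - (4)·0.3238) / (9) = 0.0632
  x_3 = (11 - (-4)·-1.9319 - (2)·0.0632) / (10) = 0.3146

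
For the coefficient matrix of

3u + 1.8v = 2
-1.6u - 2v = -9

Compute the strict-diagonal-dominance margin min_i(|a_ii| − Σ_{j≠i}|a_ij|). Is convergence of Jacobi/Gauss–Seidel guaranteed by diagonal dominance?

0.4

row 1: |3| − (1.8) = 1.2
row 2: |-2| − (1.6) = 0.4
minimum over rows = 0.4 → strictly diagonally dominant (convergence guaranteed)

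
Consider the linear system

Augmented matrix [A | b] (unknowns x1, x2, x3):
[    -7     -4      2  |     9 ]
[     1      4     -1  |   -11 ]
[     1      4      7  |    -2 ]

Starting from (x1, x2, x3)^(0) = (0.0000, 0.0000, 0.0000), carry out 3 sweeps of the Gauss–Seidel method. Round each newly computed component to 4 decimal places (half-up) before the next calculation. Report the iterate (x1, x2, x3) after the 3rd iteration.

(0.4839, -2.5955, 1.1283)

Iteration 1:
  x1 = (9 - (-4)·0.0000 - (2)·0.0000) / (-7) = -1.2857
  x2 = (-11 - (1)·-1.2857 - (-1)·0.0000) / (4) = -2.4286
  x3 = (-2 - (1)·-1.2857 - (4)·-2.4286) / (7) = 1.2857
Iteration 2:
  x1 = (9 - (-4)·-2.4286 - (2)·1.2857) / (-7) = 0.4694
  x2 = (-11 - (1)·0.4694 - (-1)·1.2857) / (4) = -2.5459
  x3 = (-2 - (1)·0.4694 - (4)·-2.5459) / (7) = 1.1020
Iteration 3:
  x1 = (9 - (-4)·-2.5459 - (2)·1.1020) / (-7) = 0.4839
  x2 = (-11 - (1)·0.4839 - (-1)·1.1020) / (4) = -2.5955
  x3 = (-2 - (1)·0.4839 - (4)·-2.5955) / (7) = 1.1283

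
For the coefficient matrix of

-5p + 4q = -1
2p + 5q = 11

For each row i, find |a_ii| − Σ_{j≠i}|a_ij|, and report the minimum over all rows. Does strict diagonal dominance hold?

row 1: |-5| − (4) = 1
row 2: |5| − (2) = 3
minimum over rows = 1 → strictly diagonally dominant (convergence guaranteed)

1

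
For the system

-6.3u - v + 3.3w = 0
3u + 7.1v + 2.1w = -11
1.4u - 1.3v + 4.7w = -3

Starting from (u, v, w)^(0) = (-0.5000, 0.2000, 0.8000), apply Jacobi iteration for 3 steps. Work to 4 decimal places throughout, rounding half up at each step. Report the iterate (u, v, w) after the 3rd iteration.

(-0.3714, -1.2071, -1.0833)

Iteration 1:
  u = (0 - (-1)·0.2000 - (3.3)·0.8000) / (-6.3) = 0.3873
  v = (-11 - (3)·-0.5000 - (2.1)·0.8000) / (7.1) = -1.5746
  w = (-3 - (1.4)·-0.5000 - (-1.3)·0.2000) / (4.7) = -0.4340
Iteration 2:
  u = (0 - (-1)·-1.5746 - (3.3)·-0.4340) / (-6.3) = 0.0226
  v = (-11 - (3)·0.3873 - (2.1)·-0.4340) / (7.1) = -1.5846
  w = (-3 - (1.4)·0.3873 - (-1.3)·-1.5746) / (4.7) = -1.1892
Iteration 3:
  u = (0 - (-1)·-1.5846 - (3.3)·-1.1892) / (-6.3) = -0.3714
  v = (-11 - (3)·0.0226 - (2.1)·-1.1892) / (7.1) = -1.2071
  w = (-3 - (1.4)·0.0226 - (-1.3)·-1.5846) / (4.7) = -1.0833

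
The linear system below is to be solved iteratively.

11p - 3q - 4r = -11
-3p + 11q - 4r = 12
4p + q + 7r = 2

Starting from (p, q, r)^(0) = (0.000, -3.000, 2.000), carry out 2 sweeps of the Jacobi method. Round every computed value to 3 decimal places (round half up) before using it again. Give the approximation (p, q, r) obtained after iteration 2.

Iteration 1:
  p = (-11 - (-3)·-3.000 - (-4)·2.000) / (11) = -1.091
  q = (12 - (-3)·0.000 - (-4)·2.000) / (11) = 1.818
  r = (2 - (4)·0.000 - (1)·-3.000) / (7) = 0.714
Iteration 2:
  p = (-11 - (-3)·1.818 - (-4)·0.714) / (11) = -0.245
  q = (12 - (-3)·-1.091 - (-4)·0.714) / (11) = 1.053
  r = (2 - (4)·-1.091 - (1)·1.818) / (7) = 0.649

(-0.245, 1.053, 0.649)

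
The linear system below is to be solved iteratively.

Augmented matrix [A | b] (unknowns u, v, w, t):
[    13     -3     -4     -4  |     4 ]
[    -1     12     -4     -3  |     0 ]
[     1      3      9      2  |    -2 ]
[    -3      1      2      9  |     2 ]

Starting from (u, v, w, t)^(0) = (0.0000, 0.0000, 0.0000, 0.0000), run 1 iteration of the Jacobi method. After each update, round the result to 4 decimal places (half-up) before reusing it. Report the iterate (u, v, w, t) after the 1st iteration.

(0.3077, 0.0000, -0.2222, 0.2222)

Iteration 1:
  u = (4 - (-3)·0.0000 - (-4)·0.0000 - (-4)·0.0000) / (13) = 0.3077
  v = (0 - (-1)·0.0000 - (-4)·0.0000 - (-3)·0.0000) / (12) = 0.0000
  w = (-2 - (1)·0.0000 - (3)·0.0000 - (2)·0.0000) / (9) = -0.2222
  t = (2 - (-3)·0.0000 - (1)·0.0000 - (2)·0.0000) / (9) = 0.2222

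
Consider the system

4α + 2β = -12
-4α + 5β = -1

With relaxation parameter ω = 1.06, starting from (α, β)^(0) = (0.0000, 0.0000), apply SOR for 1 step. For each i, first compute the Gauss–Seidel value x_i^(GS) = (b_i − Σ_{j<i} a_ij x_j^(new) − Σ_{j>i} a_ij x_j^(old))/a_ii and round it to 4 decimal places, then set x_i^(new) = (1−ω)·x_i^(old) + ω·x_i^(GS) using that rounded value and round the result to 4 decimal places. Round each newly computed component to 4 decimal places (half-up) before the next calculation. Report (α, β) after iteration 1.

(-3.1800, -2.9086)

Iteration 1:
  α: GS value = (-12 - (2)·0.0000) / (4) = -3.0000;  α ← (1−ω)·0.0000 + ω·-3.0000 = -3.1800
  β: GS value = (-1 - (-4)·-3.1800) / (5) = -2.7440;  β ← (1−ω)·0.0000 + ω·-2.7440 = -2.9086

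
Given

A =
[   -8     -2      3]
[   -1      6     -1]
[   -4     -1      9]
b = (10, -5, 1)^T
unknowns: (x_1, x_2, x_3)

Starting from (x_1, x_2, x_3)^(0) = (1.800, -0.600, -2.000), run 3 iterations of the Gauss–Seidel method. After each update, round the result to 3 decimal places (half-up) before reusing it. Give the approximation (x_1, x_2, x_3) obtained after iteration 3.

Iteration 1:
  x_1 = (10 - (-2)·-0.600 - (3)·-2.000) / (-8) = -1.850
  x_2 = (-5 - (-1)·-1.850 - (-1)·-2.000) / (6) = -1.475
  x_3 = (1 - (-4)·-1.850 - (-1)·-1.475) / (9) = -0.875
Iteration 2:
  x_1 = (10 - (-2)·-1.475 - (3)·-0.875) / (-8) = -1.209
  x_2 = (-5 - (-1)·-1.209 - (-1)·-0.875) / (6) = -1.181
  x_3 = (1 - (-4)·-1.209 - (-1)·-1.181) / (9) = -0.557
Iteration 3:
  x_1 = (10 - (-2)·-1.181 - (3)·-0.557) / (-8) = -1.164
  x_2 = (-5 - (-1)·-1.164 - (-1)·-0.557) / (6) = -1.120
  x_3 = (1 - (-4)·-1.164 - (-1)·-1.120) / (9) = -0.531

(-1.164, -1.120, -0.531)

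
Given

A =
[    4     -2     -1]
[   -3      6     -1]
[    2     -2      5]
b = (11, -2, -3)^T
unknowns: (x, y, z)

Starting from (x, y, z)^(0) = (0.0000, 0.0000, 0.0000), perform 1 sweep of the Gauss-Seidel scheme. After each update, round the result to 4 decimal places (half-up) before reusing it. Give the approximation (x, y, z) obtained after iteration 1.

(2.7500, 1.0417, -1.2833)

Iteration 1:
  x = (11 - (-2)·0.0000 - (-1)·0.0000) / (4) = 2.7500
  y = (-2 - (-3)·2.7500 - (-1)·0.0000) / (6) = 1.0417
  z = (-3 - (2)·2.7500 - (-2)·1.0417) / (5) = -1.2833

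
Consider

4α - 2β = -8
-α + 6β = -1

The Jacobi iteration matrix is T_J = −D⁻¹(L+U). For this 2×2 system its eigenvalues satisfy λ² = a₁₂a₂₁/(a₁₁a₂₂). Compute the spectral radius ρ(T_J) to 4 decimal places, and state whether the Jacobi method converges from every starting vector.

a₁₂a₂₁/(a₁₁a₂₂) = (-2)·(-1) / ((4)·(6)) = 0.083333
ρ = √|0.083333| = √0.083333 = 0.2887
ρ < 1, so Jacobi converges

0.2887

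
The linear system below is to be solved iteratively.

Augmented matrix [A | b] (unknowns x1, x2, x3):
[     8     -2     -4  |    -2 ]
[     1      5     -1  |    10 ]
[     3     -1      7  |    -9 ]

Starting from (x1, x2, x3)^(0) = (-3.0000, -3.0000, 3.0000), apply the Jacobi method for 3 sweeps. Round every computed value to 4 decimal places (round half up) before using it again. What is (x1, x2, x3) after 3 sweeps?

Iteration 1:
  x1 = (-2 - (-2)·-3.0000 - (-4)·3.0000) / (8) = 0.5000
  x2 = (10 - (1)·-3.0000 - (-1)·3.0000) / (5) = 3.2000
  x3 = (-9 - (3)·-3.0000 - (-1)·-3.0000) / (7) = -0.4286
Iteration 2:
  x1 = (-2 - (-2)·3.2000 - (-4)·-0.4286) / (8) = 0.3357
  x2 = (10 - (1)·0.5000 - (-1)·-0.4286) / (5) = 1.8143
  x3 = (-9 - (3)·0.5000 - (-1)·3.2000) / (7) = -1.0429
Iteration 3:
  x1 = (-2 - (-2)·1.8143 - (-4)·-1.0429) / (8) = -0.3179
  x2 = (10 - (1)·0.3357 - (-1)·-1.0429) / (5) = 1.7243
  x3 = (-9 - (3)·0.3357 - (-1)·1.8143) / (7) = -1.1704

(-0.3179, 1.7243, -1.1704)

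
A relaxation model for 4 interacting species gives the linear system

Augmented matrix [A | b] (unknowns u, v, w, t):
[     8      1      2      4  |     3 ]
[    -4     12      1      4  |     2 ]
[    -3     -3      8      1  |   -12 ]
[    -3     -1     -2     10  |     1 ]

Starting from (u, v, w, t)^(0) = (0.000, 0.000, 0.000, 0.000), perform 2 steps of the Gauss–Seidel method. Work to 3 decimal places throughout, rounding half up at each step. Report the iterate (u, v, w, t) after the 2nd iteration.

(0.655, 0.492, -1.069, 0.132)

Iteration 1:
  u = (3 - (1)·0.000 - (2)·0.000 - (4)·0.000) / (8) = 0.375
  v = (2 - (-4)·0.375 - (1)·0.000 - (4)·0.000) / (12) = 0.292
  w = (-12 - (-3)·0.375 - (-3)·0.292 - (1)·0.000) / (8) = -1.250
  t = (1 - (-3)·0.375 - (-1)·0.292 - (-2)·-1.250) / (10) = -0.008
Iteration 2:
  u = (3 - (1)·0.292 - (2)·-1.250 - (4)·-0.008) / (8) = 0.655
  v = (2 - (-4)·0.655 - (1)·-1.250 - (4)·-0.008) / (12) = 0.492
  w = (-12 - (-3)·0.655 - (-3)·0.492 - (1)·-0.008) / (8) = -1.069
  t = (1 - (-3)·0.655 - (-1)·0.492 - (-2)·-1.069) / (10) = 0.132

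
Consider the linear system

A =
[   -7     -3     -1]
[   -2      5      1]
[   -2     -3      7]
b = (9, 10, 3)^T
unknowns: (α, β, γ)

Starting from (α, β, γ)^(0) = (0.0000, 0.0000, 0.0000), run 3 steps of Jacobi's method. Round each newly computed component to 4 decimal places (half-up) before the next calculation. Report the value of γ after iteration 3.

Iteration 1:
  α = (9 - (-3)·0.0000 - (-1)·0.0000) / (-7) = -1.2857
  β = (10 - (-2)·0.0000 - (1)·0.0000) / (5) = 2.0000
  γ = (3 - (-2)·0.0000 - (-3)·0.0000) / (7) = 0.4286
Iteration 2:
  α = (9 - (-3)·2.0000 - (-1)·0.4286) / (-7) = -2.2041
  β = (10 - (-2)·-1.2857 - (1)·0.4286) / (5) = 1.4000
  γ = (3 - (-2)·-1.2857 - (-3)·2.0000) / (7) = 0.9184
Iteration 3:
  α = (9 - (-3)·1.4000 - (-1)·0.9184) / (-7) = -2.0169
  β = (10 - (-2)·-2.2041 - (1)·0.9184) / (5) = 0.9347
  γ = (3 - (-2)·-2.2041 - (-3)·1.4000) / (7) = 0.3988

0.3988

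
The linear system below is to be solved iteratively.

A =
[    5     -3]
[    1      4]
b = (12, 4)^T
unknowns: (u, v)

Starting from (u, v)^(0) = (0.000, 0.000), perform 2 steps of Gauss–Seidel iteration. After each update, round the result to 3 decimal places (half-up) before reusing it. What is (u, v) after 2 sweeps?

(2.640, 0.340)

Iteration 1:
  u = (12 - (-3)·0.000) / (5) = 2.400
  v = (4 - (1)·2.400) / (4) = 0.400
Iteration 2:
  u = (12 - (-3)·0.400) / (5) = 2.640
  v = (4 - (1)·2.640) / (4) = 0.340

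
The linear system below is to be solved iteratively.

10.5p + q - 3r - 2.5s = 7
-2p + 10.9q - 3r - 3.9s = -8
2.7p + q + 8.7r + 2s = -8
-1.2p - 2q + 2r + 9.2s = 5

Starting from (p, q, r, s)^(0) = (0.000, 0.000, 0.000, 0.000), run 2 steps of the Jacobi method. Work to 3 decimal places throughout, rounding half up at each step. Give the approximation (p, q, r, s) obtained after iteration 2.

(0.603, -0.670, -1.167, 0.671)

Iteration 1:
  p = (7 - (1)·0.000 - (-3)·0.000 - (-2.5)·0.000) / (10.5) = 0.667
  q = (-8 - (-2)·0.000 - (-3)·0.000 - (-3.9)·0.000) / (10.9) = -0.734
  r = (-8 - (2.7)·0.000 - (1)·0.000 - (2)·0.000) / (8.7) = -0.920
  s = (5 - (-1.2)·0.000 - (-2)·0.000 - (2)·0.000) / (9.2) = 0.543
Iteration 2:
  p = (7 - (1)·-0.734 - (-3)·-0.920 - (-2.5)·0.543) / (10.5) = 0.603
  q = (-8 - (-2)·0.667 - (-3)·-0.920 - (-3.9)·0.543) / (10.9) = -0.670
  r = (-8 - (2.7)·0.667 - (1)·-0.734 - (2)·0.543) / (8.7) = -1.167
  s = (5 - (-1.2)·0.667 - (-2)·-0.734 - (2)·-0.920) / (9.2) = 0.671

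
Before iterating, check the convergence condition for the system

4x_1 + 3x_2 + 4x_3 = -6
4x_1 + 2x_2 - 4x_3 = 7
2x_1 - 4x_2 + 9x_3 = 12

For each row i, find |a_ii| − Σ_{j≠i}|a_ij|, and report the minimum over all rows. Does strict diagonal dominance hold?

row 1: |4| − (3+4) = -3
row 2: |2| − (4+4) = -6
row 3: |9| − (2+4) = 3
minimum over rows = -6 → not strictly diagonally dominant

-6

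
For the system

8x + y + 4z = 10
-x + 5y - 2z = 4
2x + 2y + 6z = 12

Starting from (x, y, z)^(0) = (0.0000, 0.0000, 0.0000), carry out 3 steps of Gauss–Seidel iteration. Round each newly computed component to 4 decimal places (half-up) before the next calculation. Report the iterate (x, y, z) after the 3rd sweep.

Iteration 1:
  x = (10 - (1)·0.0000 - (4)·0.0000) / (8) = 1.2500
  y = (4 - (-1)·1.2500 - (-2)·0.0000) / (5) = 1.0500
  z = (12 - (2)·1.2500 - (2)·1.0500) / (6) = 1.2333
Iteration 2:
  x = (10 - (1)·1.0500 - (4)·1.2333) / (8) = 0.5021
  y = (4 - (-1)·0.5021 - (-2)·1.2333) / (5) = 1.3937
  z = (12 - (2)·0.5021 - (2)·1.3937) / (6) = 1.3681
Iteration 3:
  x = (10 - (1)·1.3937 - (4)·1.3681) / (8) = 0.3917
  y = (4 - (-1)·0.3917 - (-2)·1.3681) / (5) = 1.4256
  z = (12 - (2)·0.3917 - (2)·1.4256) / (6) = 1.3942

(0.3917, 1.4256, 1.3942)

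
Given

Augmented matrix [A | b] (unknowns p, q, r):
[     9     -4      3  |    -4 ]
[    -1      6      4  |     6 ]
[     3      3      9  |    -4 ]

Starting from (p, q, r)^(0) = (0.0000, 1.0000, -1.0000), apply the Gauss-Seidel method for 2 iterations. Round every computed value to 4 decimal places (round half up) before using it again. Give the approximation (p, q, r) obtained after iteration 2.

(0.6975, 1.8693, -1.3000)

Iteration 1:
  p = (-4 - (-4)·1.0000 - (3)·-1.0000) / (9) = 0.3333
  q = (6 - (-1)·0.3333 - (4)·-1.0000) / (6) = 1.7222
  r = (-4 - (3)·0.3333 - (3)·1.7222) / (9) = -1.1296
Iteration 2:
  p = (-4 - (-4)·1.7222 - (3)·-1.1296) / (9) = 0.6975
  q = (6 - (-1)·0.6975 - (4)·-1.1296) / (6) = 1.8693
  r = (-4 - (3)·0.6975 - (3)·1.8693) / (9) = -1.3000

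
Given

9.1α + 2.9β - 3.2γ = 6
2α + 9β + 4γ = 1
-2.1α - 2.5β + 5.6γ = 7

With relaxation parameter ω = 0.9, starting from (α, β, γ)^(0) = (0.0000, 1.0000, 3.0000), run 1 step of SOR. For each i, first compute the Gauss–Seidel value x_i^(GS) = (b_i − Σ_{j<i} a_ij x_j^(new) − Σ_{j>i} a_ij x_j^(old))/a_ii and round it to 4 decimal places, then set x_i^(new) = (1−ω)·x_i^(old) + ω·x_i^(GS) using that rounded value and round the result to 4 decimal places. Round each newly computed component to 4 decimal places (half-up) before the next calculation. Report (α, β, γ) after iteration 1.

(1.2560, -1.2512, 1.3462)

Iteration 1:
  α: GS value = (6 - (2.9)·1.0000 - (-3.2)·3.0000) / (9.1) = 1.3956;  α ← (1−ω)·0.0000 + ω·1.3956 = 1.2560
  β: GS value = (1 - (2)·1.2560 - (4)·3.0000) / (9) = -1.5013;  β ← (1−ω)·1.0000 + ω·-1.5013 = -1.2512
  γ: GS value = (7 - (-2.1)·1.2560 - (-2.5)·-1.2512) / (5.6) = 1.1624;  γ ← (1−ω)·3.0000 + ω·1.1624 = 1.3462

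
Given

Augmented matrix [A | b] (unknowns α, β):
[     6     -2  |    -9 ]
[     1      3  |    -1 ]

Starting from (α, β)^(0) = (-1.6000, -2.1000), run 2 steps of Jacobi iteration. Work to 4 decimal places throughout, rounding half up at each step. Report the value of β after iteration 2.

Iteration 1:
  α = (-9 - (-2)·-2.1000) / (6) = -2.2000
  β = (-1 - (1)·-1.6000) / (3) = 0.2000
Iteration 2:
  α = (-9 - (-2)·0.2000) / (6) = -1.4333
  β = (-1 - (1)·-2.2000) / (3) = 0.4000

0.4000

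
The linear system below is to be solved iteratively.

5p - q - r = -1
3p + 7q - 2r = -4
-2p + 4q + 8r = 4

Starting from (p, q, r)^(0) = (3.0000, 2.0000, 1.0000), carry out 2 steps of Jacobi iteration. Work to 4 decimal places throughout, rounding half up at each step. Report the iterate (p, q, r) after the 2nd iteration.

Iteration 1:
  p = (-1 - (-1)·2.0000 - (-1)·1.0000) / (5) = 0.4000
  q = (-4 - (3)·3.0000 - (-2)·1.0000) / (7) = -1.5714
  r = (4 - (-2)·3.0000 - (4)·2.0000) / (8) = 0.2500
Iteration 2:
  p = (-1 - (-1)·-1.5714 - (-1)·0.2500) / (5) = -0.4643
  q = (-4 - (3)·0.4000 - (-2)·0.2500) / (7) = -0.6714
  r = (4 - (-2)·0.4000 - (4)·-1.5714) / (8) = 1.3857

(-0.4643, -0.6714, 1.3857)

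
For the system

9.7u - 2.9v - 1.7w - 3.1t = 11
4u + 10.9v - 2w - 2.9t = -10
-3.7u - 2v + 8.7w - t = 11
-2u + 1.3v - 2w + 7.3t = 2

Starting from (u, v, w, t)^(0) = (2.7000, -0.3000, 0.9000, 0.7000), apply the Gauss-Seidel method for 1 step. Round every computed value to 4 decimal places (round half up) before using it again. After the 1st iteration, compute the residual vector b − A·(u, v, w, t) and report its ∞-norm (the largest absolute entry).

3.4131

Iteration 1:
  u = (11 - (-2.9)·-0.3000 - (-1.7)·0.9000 - (-3.1)·0.7000) / (9.7) = 1.4258
  v = (-10 - (4)·1.4258 - (-2)·0.9000 - (-2.9)·0.7000) / (10.9) = -1.0893
  w = (11 - (-3.7)·1.4258 - (-2)·-1.0893 - (-1)·0.7000) / (8.7) = 1.7008
  t = (2 - (-2)·1.4258 - (1.3)·-1.0893 - (-2)·1.7008) / (7.3) = 1.3246
Residual b − A·x = (1.0084, 3.4131, 0.6245, -0.0003); ∞-norm = 3.4131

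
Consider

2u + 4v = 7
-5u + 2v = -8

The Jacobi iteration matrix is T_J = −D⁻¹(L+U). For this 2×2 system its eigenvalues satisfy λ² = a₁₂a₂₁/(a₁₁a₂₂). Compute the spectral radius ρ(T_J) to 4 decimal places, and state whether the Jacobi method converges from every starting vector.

2.2361

a₁₂a₂₁/(a₁₁a₂₂) = (4)·(-5) / ((2)·(2)) = -5.000000
ρ = √|-5.000000| = √5.000000 = 2.2361
ρ > 1, so Jacobi diverges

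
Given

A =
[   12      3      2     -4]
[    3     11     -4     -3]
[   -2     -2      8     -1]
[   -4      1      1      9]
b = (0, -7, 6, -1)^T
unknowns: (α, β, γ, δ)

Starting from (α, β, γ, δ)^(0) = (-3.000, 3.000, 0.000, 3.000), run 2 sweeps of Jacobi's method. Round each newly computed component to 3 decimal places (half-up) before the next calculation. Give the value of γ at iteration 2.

Iteration 1:
  α = (0 - (3)·3.000 - (2)·0.000 - (-4)·3.000) / (12) = 0.250
  β = (-7 - (3)·-3.000 - (-4)·0.000 - (-3)·3.000) / (11) = 1.000
  γ = (6 - (-2)·-3.000 - (-2)·3.000 - (-1)·3.000) / (8) = 1.125
  δ = (-1 - (-4)·-3.000 - (1)·3.000 - (1)·0.000) / (9) = -1.778
Iteration 2:
  α = (0 - (3)·1.000 - (2)·1.125 - (-4)·-1.778) / (12) = -1.030
  β = (-7 - (3)·0.250 - (-4)·1.125 - (-3)·-1.778) / (11) = -0.780
  γ = (6 - (-2)·0.250 - (-2)·1.000 - (-1)·-1.778) / (8) = 0.840
  δ = (-1 - (-4)·0.250 - (1)·1.000 - (1)·1.125) / (9) = -0.236

0.840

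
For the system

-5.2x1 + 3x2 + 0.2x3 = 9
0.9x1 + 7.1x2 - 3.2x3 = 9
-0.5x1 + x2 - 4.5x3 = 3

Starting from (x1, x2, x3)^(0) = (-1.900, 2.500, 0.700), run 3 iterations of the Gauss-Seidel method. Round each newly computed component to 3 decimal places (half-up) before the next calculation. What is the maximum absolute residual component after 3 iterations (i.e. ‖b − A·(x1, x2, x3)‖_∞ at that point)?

Iteration 1:
  x1 = (9 - (3)·2.500 - (0.2)·0.700) / (-5.2) = -0.262
  x2 = (9 - (0.9)·-0.262 - (-3.2)·0.700) / (7.1) = 1.616
  x3 = (3 - (-0.5)·-0.262 - (1)·1.616) / (-4.5) = -0.278
Iteration 2:
  x1 = (9 - (3)·1.616 - (0.2)·-0.278) / (-5.2) = -0.809
  x2 = (9 - (0.9)·-0.809 - (-3.2)·-0.278) / (7.1) = 1.245
  x3 = (3 - (-0.5)·-0.809 - (1)·1.245) / (-4.5) = -0.300
Iteration 3:
  x1 = (9 - (3)·1.245 - (0.2)·-0.300) / (-5.2) = -1.024
  x2 = (9 - (0.9)·-1.024 - (-3.2)·-0.300) / (7.1) = 1.262
  x3 = (3 - (-0.5)·-1.024 - (1)·1.262) / (-4.5) = -0.272
Residual b − A·x = (-0.056, 0.091, 0.002); ∞-norm = 0.091

0.091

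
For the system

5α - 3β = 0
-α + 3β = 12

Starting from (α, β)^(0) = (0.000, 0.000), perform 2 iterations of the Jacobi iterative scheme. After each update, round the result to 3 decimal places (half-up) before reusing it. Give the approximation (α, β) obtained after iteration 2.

Iteration 1:
  α = (0 - (-3)·0.000) / (5) = 0.000
  β = (12 - (-1)·0.000) / (3) = 4.000
Iteration 2:
  α = (0 - (-3)·4.000) / (5) = 2.400
  β = (12 - (-1)·0.000) / (3) = 4.000

(2.400, 4.000)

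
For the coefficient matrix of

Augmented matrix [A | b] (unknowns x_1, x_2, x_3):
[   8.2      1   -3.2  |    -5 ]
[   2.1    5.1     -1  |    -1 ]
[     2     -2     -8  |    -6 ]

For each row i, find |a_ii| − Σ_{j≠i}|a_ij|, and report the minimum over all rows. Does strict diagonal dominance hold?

2

row 1: |8.2| − (1+3.2) = 4
row 2: |5.1| − (2.1+1) = 2
row 3: |-8| − (2+2) = 4
minimum over rows = 2 → strictly diagonally dominant (convergence guaranteed)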